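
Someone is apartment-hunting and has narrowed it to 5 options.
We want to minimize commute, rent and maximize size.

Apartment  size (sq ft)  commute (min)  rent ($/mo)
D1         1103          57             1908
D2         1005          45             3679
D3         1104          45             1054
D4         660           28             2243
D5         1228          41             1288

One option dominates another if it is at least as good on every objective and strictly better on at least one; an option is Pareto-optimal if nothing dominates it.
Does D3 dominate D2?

D3 vs D2: size 1104≥1005, commute 45≤45, rent 1054≤3679 — D3 is at least as good on every objective with at least one strict improvement.

Yes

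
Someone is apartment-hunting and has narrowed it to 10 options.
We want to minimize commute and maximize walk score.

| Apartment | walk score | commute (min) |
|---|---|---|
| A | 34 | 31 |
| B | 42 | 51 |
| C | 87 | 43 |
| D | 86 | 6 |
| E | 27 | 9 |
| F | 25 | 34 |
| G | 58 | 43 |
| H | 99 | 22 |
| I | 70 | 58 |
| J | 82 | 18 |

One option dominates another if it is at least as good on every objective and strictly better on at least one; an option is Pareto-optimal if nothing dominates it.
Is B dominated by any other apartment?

Yes

C vs B: walk score 87≥42, commute 43≤51 — C is at least as good on every objective and strictly better on at least one, so C dominates B.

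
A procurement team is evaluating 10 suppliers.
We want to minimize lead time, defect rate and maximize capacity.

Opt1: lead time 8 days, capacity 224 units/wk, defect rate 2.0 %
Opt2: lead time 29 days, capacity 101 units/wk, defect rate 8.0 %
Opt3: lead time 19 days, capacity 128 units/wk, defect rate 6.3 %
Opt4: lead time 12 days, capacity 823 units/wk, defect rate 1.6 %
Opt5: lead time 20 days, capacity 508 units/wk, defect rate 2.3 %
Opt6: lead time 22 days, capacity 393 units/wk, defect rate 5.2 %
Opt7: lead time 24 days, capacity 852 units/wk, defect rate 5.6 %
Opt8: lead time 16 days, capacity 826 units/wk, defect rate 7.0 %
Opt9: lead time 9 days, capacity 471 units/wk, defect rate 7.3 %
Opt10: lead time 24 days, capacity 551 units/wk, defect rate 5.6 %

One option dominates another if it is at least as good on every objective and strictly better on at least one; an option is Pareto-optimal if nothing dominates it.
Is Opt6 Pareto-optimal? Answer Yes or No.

No

Opt4 vs Opt6: lead time 12≤22, capacity 823≥393, defect rate 1.6≤5.2 — Opt4 is at least as good on every objective and strictly better on at least one, so Opt4 dominates Opt6.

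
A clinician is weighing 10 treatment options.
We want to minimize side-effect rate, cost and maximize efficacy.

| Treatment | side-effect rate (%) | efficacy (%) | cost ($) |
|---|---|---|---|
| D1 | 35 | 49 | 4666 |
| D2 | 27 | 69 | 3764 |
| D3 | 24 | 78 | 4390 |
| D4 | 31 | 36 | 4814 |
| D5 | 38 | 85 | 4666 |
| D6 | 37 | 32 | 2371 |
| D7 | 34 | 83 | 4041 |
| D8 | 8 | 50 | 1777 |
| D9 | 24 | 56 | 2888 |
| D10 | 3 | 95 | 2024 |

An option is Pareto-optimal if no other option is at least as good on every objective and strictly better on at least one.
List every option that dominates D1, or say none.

D2, D3, D7, D8, D9, D10

D2: side-effect rate 27≤35, efficacy 69≥49, cost 3764≤4666 — dominates D1.
D3: side-effect rate 24≤35, efficacy 78≥49, cost 4390≤4666 — dominates D1.
D7: side-effect rate 34≤35, efficacy 83≥49, cost 4041≤4666 — dominates D1.
D8: side-effect rate 8≤35, efficacy 50≥49, cost 1777≤4666 — dominates D1.
D9: side-effect rate 24≤35, efficacy 56≥49, cost 2888≤4666 — dominates D1.
D10: side-effect rate 3≤35, efficacy 95≥49, cost 2024≤4666 — dominates D1.
Others (D4, D5, D6) are each worse than D1 on at least one objective.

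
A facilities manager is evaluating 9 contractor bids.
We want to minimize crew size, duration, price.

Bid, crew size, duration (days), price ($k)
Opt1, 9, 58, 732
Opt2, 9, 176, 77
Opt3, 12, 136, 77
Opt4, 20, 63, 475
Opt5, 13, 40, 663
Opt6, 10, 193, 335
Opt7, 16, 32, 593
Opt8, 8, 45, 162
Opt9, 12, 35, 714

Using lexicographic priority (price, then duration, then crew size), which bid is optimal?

Opt3

First minimize price: best is 77, kept {Opt2, Opt3}.
Then minimize duration: best is 136, kept {Opt3}.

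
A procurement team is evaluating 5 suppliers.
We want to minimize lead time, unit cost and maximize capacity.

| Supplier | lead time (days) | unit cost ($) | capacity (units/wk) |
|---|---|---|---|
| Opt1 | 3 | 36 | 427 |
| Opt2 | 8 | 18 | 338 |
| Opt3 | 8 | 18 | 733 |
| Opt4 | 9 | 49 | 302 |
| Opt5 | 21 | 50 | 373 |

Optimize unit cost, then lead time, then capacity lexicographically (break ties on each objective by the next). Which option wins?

Opt3

First minimize unit cost: best is 18, kept {Opt2, Opt3}.
Then minimize lead time: best is 8, kept {Opt2, Opt3}.
Then maximize capacity: best is 733, kept {Opt3}.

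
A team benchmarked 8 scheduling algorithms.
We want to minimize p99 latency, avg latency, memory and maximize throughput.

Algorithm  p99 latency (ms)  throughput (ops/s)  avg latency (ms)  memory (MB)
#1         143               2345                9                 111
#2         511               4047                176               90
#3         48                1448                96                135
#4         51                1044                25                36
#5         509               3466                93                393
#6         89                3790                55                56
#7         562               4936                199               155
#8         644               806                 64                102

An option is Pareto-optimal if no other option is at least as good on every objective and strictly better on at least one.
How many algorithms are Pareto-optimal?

6

#1: not dominated (best avg latency).
#2: not dominated.
#3: not dominated (best p99 latency).
#4: not dominated (best memory).
#5: dominated by #6 (p99 latency 89≤509, throughput 3790≥3466, avg latency 55≤93, memory 56≤393).
#6: not dominated.
#7: not dominated (best throughput).
#8: dominated by #4 (p99 latency 51≤644, throughput 1044≥806, avg latency 25≤64, memory 36≤102).
Pareto-optimal: #1, #2, #3, #4, #6, #7 → 6.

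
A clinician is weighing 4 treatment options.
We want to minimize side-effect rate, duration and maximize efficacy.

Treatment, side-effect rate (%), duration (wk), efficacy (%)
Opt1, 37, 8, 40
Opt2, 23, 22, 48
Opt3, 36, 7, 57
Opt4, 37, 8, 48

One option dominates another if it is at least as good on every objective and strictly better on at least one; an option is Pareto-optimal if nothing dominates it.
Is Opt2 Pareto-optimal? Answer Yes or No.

Opt1: worse on side-effect rate (37 vs 23).
Opt3: worse on side-effect rate (36 vs 23).
Opt4: worse on side-effect rate (37 vs 23).
No option is at least as good as Opt2 on every objective and strictly better on one.

Yes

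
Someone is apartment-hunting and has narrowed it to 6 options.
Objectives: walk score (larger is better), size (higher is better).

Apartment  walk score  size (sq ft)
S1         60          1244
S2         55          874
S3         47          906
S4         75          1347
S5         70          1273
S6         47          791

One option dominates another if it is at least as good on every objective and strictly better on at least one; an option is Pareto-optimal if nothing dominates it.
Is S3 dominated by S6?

No

S6 vs S3: S6 is worse on size (791 vs 906), so it does not dominate S3.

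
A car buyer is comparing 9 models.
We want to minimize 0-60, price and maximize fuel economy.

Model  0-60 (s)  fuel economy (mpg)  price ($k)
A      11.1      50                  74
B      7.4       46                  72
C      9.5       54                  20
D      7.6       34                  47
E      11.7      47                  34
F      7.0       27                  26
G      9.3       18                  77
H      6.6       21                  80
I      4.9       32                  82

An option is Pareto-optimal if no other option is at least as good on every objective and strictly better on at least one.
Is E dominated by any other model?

C vs E: 0-60 9.5≤11.7, fuel economy 54≥47, price 20≤34 — C is at least as good on every objective and strictly better on at least one, so C dominates E.

Yes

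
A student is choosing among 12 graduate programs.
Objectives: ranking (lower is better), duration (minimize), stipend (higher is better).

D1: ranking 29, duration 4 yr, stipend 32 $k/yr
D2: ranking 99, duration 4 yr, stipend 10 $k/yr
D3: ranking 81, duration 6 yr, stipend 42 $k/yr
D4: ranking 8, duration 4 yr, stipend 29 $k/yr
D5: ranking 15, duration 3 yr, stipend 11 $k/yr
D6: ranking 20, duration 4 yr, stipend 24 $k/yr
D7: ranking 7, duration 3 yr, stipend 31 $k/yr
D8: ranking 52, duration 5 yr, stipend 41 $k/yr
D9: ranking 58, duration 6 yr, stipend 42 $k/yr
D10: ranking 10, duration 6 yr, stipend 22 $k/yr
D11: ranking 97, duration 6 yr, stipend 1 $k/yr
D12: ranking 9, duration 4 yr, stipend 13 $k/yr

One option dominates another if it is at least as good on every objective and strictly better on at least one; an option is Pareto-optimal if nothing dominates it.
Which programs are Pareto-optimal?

D1: not dominated.
D2: dominated by D1 (ranking 29≤99, duration 4≤4, stipend 32≥10).
D3: dominated by D9 (ranking 58≤81, duration 6≤6, stipend 42≥42).
D4: dominated by D7 (ranking 7≤8, duration 3≤4, stipend 31≥29).
D5: dominated by D7 (ranking 7≤15, duration 3≤3, stipend 31≥11).
D6: dominated by D4 (ranking 8≤20, duration 4≤4, stipend 29≥24).
D7: not dominated (best ranking).
D8: not dominated.
D9: not dominated.
D10: dominated by D4 (ranking 8≤10, duration 4≤6, stipend 29≥22).
D11: dominated by D1 (ranking 29≤97, duration 4≤6, stipend 32≥1).
D12: dominated by D4 (ranking 8≤9, duration 4≤4, stipend 29≥13).

D1, D7, D8, D9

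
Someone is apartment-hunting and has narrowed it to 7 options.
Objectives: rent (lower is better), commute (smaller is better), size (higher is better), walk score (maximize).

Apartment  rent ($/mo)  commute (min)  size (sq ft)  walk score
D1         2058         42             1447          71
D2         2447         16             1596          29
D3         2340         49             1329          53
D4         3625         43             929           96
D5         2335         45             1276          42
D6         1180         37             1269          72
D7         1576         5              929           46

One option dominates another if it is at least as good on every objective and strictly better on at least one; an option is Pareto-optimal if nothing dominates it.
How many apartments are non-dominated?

5

D1: not dominated.
D2: not dominated (best size).
D3: dominated by D1 (rent 2058≤2340, commute 42≤49, size 1447≥1329, walk score 71≥53).
D4: not dominated (best walk score).
D5: dominated by D1 (rent 2058≤2335, commute 42≤45, size 1447≥1276, walk score 71≥42).
D6: not dominated (best rent).
D7: not dominated (best commute).
Pareto-optimal: D1, D2, D4, D6, D7 → 5.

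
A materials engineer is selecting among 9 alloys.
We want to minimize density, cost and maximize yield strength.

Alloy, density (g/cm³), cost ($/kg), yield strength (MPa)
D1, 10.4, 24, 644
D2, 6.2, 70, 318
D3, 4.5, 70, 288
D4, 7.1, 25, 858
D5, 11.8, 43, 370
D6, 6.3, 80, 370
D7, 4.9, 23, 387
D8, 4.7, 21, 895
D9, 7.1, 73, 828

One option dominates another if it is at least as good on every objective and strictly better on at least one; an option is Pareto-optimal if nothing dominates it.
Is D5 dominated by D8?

D8 vs D5: density 4.7≤11.8, cost 21≤43, yield strength 895≥370 — D8 is at least as good on every objective with at least one strict improvement.

Yes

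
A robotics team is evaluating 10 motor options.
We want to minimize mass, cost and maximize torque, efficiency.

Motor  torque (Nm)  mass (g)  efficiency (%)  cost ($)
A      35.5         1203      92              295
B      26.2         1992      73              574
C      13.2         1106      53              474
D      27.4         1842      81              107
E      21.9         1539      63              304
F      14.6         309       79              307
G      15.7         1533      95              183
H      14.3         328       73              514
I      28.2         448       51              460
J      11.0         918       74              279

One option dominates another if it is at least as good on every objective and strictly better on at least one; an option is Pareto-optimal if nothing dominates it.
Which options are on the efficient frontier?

A: not dominated (best torque).
B: dominated by A (torque 35.5≥26.2, mass 1203≤1992, efficiency 92≥73, cost 295≤574).
C: dominated by F (torque 14.6≥13.2, mass 309≤1106, efficiency 79≥53, cost 307≤474).
D: not dominated (best cost).
E: dominated by A (torque 35.5≥21.9, mass 1203≤1539, efficiency 92≥63, cost 295≤304).
F: not dominated (best mass).
G: not dominated (best efficiency).
H: dominated by F (torque 14.6≥14.3, mass 309≤328, efficiency 79≥73, cost 307≤514).
I: not dominated.
J: not dominated.

A, D, F, G, I, J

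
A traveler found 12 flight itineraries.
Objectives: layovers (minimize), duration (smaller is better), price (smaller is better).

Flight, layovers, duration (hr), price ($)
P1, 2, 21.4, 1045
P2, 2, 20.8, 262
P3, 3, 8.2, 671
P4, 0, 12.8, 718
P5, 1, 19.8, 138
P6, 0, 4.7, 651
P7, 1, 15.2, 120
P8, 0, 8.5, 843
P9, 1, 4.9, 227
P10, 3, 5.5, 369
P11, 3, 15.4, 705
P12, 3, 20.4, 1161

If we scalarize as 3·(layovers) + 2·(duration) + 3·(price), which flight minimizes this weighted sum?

P7

P1: 3·2 + 2·21.4 + 3·1045 = 3183.8
P2: 3·2 + 2·20.8 + 3·262 = 833.6
P3: 3·3 + 2·8.2 + 3·671 = 2038.4
P4: 3·0 + 2·12.8 + 3·718 = 2179.6
P5: 3·1 + 2·19.8 + 3·138 = 456.6
P6: 3·0 + 2·4.7 + 3·651 = 1962.4
P7: 3·1 + 2·15.2 + 3·120 = 393.4
P8: 3·0 + 2·8.5 + 3·843 = 2546.0
P9: 3·1 + 2·4.9 + 3·227 = 693.8
P10: 3·3 + 2·5.5 + 3·369 = 1127.0
P11: 3·3 + 2·15.4 + 3·705 = 2154.8
P12: 3·3 + 2·20.4 + 3·1161 = 3532.8
Lowest: P7 at 393.4.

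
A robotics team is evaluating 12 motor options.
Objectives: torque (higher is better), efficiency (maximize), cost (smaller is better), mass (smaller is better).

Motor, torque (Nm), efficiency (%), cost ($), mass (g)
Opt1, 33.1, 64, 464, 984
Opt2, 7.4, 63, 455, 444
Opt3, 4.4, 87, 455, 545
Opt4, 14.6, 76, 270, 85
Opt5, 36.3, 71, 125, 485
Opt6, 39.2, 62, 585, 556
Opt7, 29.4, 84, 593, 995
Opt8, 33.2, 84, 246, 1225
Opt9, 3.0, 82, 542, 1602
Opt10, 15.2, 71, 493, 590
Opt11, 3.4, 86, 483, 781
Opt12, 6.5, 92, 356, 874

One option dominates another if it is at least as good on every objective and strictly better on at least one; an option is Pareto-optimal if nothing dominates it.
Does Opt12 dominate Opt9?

Opt12 vs Opt9: torque 6.5≥3.0, efficiency 92≥82, cost 356≤542, mass 874≤1602 — Opt12 is at least as good on every objective with at least one strict improvement.

Yes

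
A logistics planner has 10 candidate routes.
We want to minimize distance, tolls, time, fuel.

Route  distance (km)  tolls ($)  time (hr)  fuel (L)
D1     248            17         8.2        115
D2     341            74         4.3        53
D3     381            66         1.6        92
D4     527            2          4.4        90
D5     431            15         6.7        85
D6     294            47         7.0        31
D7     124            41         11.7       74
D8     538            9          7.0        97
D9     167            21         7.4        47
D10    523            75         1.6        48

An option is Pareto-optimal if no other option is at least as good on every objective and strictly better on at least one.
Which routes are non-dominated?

D1, D2, D3, D4, D5, D6, D7, D9, D10

D1: not dominated.
D2: not dominated.
D3: not dominated.
D4: not dominated (best tolls).
D5: not dominated.
D6: not dominated (best fuel).
D7: not dominated (best distance).
D8: dominated by D4 (distance 527≤538, tolls 2≤9, time 4.4≤7.0, fuel 90≤97).
D9: not dominated.
D10: not dominated.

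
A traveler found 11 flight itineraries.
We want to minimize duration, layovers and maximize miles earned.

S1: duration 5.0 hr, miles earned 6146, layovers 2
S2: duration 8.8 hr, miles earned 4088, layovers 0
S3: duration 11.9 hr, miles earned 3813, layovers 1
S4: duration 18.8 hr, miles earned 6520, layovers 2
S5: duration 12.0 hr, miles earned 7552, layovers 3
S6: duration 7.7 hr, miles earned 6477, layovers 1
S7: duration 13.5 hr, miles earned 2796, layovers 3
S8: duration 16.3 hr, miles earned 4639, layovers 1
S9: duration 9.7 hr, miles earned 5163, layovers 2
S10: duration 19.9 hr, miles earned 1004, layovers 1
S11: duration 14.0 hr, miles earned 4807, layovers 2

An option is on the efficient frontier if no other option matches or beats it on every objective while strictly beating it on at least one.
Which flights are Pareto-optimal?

S1, S2, S4, S5, S6

S1: not dominated (best duration).
S2: not dominated (best layovers).
S3: dominated by S2 (duration 8.8≤11.9, miles earned 4088≥3813, layovers 0≤1).
S4: not dominated.
S5: not dominated (best miles earned).
S6: not dominated.
S7: dominated by S1 (duration 5.0≤13.5, miles earned 6146≥2796, layovers 2≤3).
S8: dominated by S6 (duration 7.7≤16.3, miles earned 6477≥4639, layovers 1≤1).
S9: dominated by S1 (duration 5.0≤9.7, miles earned 6146≥5163, layovers 2≤2).
S10: dominated by S2 (duration 8.8≤19.9, miles earned 4088≥1004, layovers 0≤1).
S11: dominated by S1 (duration 5.0≤14.0, miles earned 6146≥4807, layovers 2≤2).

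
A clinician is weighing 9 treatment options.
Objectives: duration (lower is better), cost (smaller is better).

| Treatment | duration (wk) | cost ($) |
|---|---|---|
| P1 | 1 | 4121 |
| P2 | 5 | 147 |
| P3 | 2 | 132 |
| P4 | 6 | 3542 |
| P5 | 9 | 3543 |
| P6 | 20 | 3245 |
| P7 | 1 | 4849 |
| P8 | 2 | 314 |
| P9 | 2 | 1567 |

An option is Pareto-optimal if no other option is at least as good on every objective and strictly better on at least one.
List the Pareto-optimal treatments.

P1: not dominated.
P2: dominated by P3 (duration 2≤5, cost 132≤147).
P3: not dominated (best cost).
P4: dominated by P2 (duration 5≤6, cost 147≤3542).
P5: dominated by P2 (duration 5≤9, cost 147≤3543).
P6: dominated by P2 (duration 5≤20, cost 147≤3245).
P7: dominated by P1 (duration 1≤1, cost 4121≤4849).
P8: dominated by P3 (duration 2≤2, cost 132≤314).
P9: dominated by P3 (duration 2≤2, cost 132≤1567).

P1, P3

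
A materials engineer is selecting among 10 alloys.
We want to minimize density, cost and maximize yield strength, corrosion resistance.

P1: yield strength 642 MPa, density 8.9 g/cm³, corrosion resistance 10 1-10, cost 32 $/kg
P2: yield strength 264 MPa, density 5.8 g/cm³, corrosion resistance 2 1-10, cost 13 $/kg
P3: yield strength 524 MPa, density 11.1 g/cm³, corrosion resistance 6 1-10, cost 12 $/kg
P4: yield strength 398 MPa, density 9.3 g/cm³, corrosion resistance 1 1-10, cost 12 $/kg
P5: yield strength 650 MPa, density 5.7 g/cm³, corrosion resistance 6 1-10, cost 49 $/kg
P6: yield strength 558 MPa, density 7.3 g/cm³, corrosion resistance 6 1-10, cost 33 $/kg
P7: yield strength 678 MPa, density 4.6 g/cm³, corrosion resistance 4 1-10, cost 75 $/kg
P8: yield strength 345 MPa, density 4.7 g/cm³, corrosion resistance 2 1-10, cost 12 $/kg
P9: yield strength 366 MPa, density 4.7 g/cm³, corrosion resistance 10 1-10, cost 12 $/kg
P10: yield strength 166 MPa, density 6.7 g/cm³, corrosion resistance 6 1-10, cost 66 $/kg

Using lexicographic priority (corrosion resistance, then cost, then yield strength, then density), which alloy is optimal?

First maximize corrosion resistance: best is 10, kept {P1, P9}.
Then minimize cost: best is 12, kept {P9}.

P9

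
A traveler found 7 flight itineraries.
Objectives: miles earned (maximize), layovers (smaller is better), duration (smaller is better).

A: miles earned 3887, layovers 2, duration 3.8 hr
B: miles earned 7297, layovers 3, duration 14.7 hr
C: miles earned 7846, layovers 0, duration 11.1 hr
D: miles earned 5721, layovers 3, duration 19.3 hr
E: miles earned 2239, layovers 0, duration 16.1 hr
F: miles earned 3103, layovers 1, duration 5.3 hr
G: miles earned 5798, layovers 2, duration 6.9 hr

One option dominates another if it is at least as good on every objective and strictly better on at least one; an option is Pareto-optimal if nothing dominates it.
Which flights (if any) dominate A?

B: worse on layovers (3 vs 2).
C: worse on duration (11.1 vs 3.8).
D: worse on layovers (3 vs 2).
E: worse on miles earned (2239 vs 3887).
F: worse on miles earned (3103 vs 3887).
G: worse on duration (6.9 vs 3.8).
No option dominates A.

none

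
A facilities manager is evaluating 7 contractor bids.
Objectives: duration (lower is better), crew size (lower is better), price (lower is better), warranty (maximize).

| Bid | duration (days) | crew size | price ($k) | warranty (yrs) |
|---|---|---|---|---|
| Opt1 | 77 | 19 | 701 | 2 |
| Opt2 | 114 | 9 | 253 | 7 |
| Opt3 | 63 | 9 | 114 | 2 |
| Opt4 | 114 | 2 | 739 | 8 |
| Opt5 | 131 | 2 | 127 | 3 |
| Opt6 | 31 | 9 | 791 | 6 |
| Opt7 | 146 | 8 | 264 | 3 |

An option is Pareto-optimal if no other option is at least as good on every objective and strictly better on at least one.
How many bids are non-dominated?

Opt1: dominated by Opt3 (duration 63≤77, crew size 9≤19, price 114≤701, warranty 2≥2).
Opt2: not dominated.
Opt3: not dominated (best price).
Opt4: not dominated (best warranty).
Opt5: not dominated.
Opt6: not dominated (best duration).
Opt7: dominated by Opt5 (duration 131≤146, crew size 2≤8, price 127≤264, warranty 3≥3).
Pareto-optimal: Opt2, Opt3, Opt4, Opt5, Opt6 → 5.

5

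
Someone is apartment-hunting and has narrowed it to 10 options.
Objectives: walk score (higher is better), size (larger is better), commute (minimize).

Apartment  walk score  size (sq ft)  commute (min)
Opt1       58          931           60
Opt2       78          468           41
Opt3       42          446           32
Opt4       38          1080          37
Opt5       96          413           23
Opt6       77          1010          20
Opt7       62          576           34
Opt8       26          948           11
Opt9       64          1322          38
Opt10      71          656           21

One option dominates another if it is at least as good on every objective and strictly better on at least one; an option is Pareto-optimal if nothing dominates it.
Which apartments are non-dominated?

Opt2, Opt4, Opt5, Opt6, Opt8, Opt9

Opt1: dominated by Opt6 (walk score 77≥58, size 1010≥931, commute 20≤60).
Opt2: not dominated.
Opt3: dominated by Opt6 (walk score 77≥42, size 1010≥446, commute 20≤32).
Opt4: not dominated.
Opt5: not dominated (best walk score).
Opt6: not dominated.
Opt7: dominated by Opt6 (walk score 77≥62, size 1010≥576, commute 20≤34).
Opt8: not dominated (best commute).
Opt9: not dominated (best size).
Opt10: dominated by Opt6 (walk score 77≥71, size 1010≥656, commute 20≤21).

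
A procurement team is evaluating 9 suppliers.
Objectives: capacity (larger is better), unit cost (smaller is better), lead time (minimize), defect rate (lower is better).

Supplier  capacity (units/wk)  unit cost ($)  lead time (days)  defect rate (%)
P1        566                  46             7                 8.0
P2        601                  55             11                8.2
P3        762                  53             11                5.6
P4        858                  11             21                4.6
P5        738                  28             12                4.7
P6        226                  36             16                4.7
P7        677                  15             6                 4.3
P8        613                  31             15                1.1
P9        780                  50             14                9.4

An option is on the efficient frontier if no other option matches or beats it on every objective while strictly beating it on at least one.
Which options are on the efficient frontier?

P1: dominated by P7 (capacity 677≥566, unit cost 15≤46, lead time 6≤7, defect rate 4.3≤8.0).
P2: dominated by P3 (capacity 762≥601, unit cost 53≤55, lead time 11≤11, defect rate 5.6≤8.2).
P3: not dominated.
P4: not dominated (best capacity).
P5: not dominated.
P6: dominated by P5 (capacity 738≥226, unit cost 28≤36, lead time 12≤16, defect rate 4.7≤4.7).
P7: not dominated (best lead time).
P8: not dominated (best defect rate).
P9: not dominated.

P3, P4, P5, P7, P8, P9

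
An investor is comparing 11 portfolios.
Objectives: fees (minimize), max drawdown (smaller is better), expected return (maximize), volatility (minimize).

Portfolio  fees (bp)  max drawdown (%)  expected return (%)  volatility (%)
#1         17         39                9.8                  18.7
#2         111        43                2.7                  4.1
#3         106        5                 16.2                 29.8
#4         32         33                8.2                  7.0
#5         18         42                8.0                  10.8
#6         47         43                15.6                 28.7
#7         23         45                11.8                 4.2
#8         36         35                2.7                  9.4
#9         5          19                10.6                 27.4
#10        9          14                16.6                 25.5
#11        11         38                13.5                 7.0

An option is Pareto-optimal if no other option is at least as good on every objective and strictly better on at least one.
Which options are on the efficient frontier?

#1: dominated by #11 (fees 11≤17, max drawdown 38≤39, expected return 13.5≥9.8, volatility 7.0≤18.7).
#2: not dominated (best volatility).
#3: not dominated (best max drawdown).
#4: not dominated.
#5: dominated by #11 (fees 11≤18, max drawdown 38≤42, expected return 13.5≥8.0, volatility 7.0≤10.8).
#6: dominated by #10 (fees 9≤47, max drawdown 14≤43, expected return 16.6≥15.6, volatility 25.5≤28.7).
#7: not dominated.
#8: dominated by #4 (fees 32≤36, max drawdown 33≤35, expected return 8.2≥2.7, volatility 7.0≤9.4).
#9: not dominated (best fees).
#10: not dominated (best expected return).
#11: not dominated.

#2, #3, #4, #7, #9, #10, #11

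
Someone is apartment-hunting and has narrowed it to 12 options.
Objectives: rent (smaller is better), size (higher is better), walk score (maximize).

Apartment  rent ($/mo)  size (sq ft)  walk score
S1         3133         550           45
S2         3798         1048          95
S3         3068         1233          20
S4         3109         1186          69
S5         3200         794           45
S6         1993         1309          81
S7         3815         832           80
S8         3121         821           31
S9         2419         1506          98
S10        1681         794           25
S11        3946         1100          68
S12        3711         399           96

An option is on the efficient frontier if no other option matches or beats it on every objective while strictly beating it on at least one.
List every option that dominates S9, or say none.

S1: worse on rent (3133 vs 2419).
S2: worse on rent (3798 vs 2419).
S3: worse on rent (3068 vs 2419).
S4: worse on rent (3109 vs 2419).
S5: worse on rent (3200 vs 2419).
S6: worse on size (1309 vs 1506).
S7: worse on rent (3815 vs 2419).
S8: worse on rent (3121 vs 2419).
S10: worse on size (794 vs 1506).
S11: worse on rent (3946 vs 2419).
S12: worse on rent (3711 vs 2419).
No option dominates S9.

none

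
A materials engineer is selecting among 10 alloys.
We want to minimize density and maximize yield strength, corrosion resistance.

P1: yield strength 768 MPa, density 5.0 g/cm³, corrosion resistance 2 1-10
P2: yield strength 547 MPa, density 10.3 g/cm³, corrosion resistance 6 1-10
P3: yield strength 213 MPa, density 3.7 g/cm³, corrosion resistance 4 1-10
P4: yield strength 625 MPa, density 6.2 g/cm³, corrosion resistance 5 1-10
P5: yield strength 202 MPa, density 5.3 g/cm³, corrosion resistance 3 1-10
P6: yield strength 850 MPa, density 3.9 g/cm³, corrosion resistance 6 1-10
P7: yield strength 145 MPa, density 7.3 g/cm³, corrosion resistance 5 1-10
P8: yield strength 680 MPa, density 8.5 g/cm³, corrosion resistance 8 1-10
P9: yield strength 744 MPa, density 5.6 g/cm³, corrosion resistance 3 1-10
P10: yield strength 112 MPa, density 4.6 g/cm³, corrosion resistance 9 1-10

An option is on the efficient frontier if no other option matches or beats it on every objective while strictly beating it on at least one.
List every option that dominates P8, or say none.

P1: worse on corrosion resistance (2 vs 8).
P2: worse on yield strength (547 vs 680).
P3: worse on yield strength (213 vs 680).
P4: worse on yield strength (625 vs 680).
P5: worse on yield strength (202 vs 680).
P6: worse on corrosion resistance (6 vs 8).
P7: worse on yield strength (145 vs 680).
P9: worse on corrosion resistance (3 vs 8).
P10: worse on yield strength (112 vs 680).
No option dominates P8.

none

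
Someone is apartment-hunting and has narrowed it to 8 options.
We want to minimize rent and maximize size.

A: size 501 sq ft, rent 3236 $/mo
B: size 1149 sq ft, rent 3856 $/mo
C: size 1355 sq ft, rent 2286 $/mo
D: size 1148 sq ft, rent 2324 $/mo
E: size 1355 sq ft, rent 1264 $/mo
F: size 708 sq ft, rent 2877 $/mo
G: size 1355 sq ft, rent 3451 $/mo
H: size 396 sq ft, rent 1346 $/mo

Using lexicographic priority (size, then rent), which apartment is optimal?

E

First maximize size: best is 1355, kept {C, E, G}.
Then minimize rent: best is 1264, kept {E}.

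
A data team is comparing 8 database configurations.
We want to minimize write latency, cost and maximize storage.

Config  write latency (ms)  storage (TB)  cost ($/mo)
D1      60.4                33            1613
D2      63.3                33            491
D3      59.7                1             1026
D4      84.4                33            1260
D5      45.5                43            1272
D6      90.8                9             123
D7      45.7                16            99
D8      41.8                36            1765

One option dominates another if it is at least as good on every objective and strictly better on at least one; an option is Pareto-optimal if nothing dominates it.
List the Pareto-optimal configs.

D1: dominated by D5 (write latency 45.5≤60.4, storage 43≥33, cost 1272≤1613).
D2: not dominated.
D3: dominated by D7 (write latency 45.7≤59.7, storage 16≥1, cost 99≤1026).
D4: dominated by D2 (write latency 63.3≤84.4, storage 33≥33, cost 491≤1260).
D5: not dominated (best storage).
D6: dominated by D7 (write latency 45.7≤90.8, storage 16≥9, cost 99≤123).
D7: not dominated (best cost).
D8: not dominated (best write latency).

D2, D5, D7, D8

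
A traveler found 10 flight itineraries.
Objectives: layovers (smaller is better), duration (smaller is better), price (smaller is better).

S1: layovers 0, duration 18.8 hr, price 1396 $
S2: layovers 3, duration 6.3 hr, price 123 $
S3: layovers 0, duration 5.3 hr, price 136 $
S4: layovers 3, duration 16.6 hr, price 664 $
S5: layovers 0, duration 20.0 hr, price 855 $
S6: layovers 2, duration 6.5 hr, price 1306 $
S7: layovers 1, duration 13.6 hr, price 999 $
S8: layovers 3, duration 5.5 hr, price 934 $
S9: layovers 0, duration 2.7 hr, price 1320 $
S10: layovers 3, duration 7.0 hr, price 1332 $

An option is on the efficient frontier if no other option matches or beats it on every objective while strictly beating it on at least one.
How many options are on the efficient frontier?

3

S1: dominated by S3 (layovers 0≤0, duration 5.3≤18.8, price 136≤1396).
S2: not dominated (best price).
S3: not dominated.
S4: dominated by S2 (layovers 3≤3, duration 6.3≤16.6, price 123≤664).
S5: dominated by S3 (layovers 0≤0, duration 5.3≤20.0, price 136≤855).
S6: dominated by S3 (layovers 0≤2, duration 5.3≤6.5, price 136≤1306).
S7: dominated by S3 (layovers 0≤1, duration 5.3≤13.6, price 136≤999).
S8: dominated by S3 (layovers 0≤3, duration 5.3≤5.5, price 136≤934).
S9: not dominated (best duration).
S10: dominated by S2 (layovers 3≤3, duration 6.3≤7.0, price 123≤1332).
Pareto-optimal: S2, S3, S9 → 3.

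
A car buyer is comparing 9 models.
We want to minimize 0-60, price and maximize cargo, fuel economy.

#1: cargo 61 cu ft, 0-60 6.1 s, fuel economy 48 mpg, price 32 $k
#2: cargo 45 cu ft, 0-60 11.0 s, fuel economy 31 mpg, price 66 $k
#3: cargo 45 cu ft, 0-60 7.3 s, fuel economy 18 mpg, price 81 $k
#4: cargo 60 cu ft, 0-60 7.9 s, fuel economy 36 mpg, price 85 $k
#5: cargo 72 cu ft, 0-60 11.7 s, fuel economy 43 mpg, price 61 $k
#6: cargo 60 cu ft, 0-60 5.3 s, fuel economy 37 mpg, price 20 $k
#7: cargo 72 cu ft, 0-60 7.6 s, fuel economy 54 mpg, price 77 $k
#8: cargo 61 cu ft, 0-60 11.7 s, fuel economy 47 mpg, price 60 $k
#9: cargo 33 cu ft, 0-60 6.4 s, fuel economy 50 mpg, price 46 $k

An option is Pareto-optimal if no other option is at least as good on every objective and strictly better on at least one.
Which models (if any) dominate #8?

#1: cargo 61≥61, 0-60 6.1≤11.7, fuel economy 48≥47, price 32≤60 — dominates #8.
Others (#2, #3, #4, #5, #6, #7, #9) are each worse than #8 on at least one objective.

#1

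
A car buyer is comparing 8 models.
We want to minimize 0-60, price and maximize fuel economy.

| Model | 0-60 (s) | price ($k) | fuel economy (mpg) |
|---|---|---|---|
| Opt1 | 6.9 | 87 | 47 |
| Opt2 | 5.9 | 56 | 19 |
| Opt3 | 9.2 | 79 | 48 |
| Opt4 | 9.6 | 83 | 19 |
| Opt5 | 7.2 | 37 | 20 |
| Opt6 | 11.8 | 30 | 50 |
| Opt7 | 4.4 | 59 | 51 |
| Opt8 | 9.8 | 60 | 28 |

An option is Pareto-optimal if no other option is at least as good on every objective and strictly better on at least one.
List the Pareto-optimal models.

Opt1: dominated by Opt7 (0-60 4.4≤6.9, price 59≤87, fuel economy 51≥47).
Opt2: not dominated.
Opt3: dominated by Opt7 (0-60 4.4≤9.2, price 59≤79, fuel economy 51≥48).
Opt4: dominated by Opt2 (0-60 5.9≤9.6, price 56≤83, fuel economy 19≥19).
Opt5: not dominated.
Opt6: not dominated (best price).
Opt7: not dominated (best 0-60).
Opt8: dominated by Opt7 (0-60 4.4≤9.8, price 59≤60, fuel economy 51≥28).

Opt2, Opt5, Opt6, Opt7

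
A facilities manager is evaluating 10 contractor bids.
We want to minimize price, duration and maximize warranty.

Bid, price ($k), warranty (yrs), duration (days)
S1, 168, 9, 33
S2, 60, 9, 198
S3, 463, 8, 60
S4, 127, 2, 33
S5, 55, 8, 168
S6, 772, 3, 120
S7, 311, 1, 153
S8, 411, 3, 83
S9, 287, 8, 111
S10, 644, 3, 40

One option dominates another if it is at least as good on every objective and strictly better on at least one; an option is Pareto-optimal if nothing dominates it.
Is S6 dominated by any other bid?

S1 vs S6: price 168≤772, warranty 9≥3, duration 33≤120 — S1 is at least as good on every objective and strictly better on at least one, so S1 dominates S6.

Yes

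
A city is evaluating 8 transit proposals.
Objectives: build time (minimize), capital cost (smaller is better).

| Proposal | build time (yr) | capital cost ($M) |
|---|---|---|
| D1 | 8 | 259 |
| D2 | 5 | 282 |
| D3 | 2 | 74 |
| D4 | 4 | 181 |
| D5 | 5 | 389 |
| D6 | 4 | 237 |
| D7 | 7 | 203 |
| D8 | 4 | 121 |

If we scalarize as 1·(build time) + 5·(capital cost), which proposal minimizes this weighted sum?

D3

D1: 1·8 + 5·259 = 1303
D2: 1·5 + 5·282 = 1415
D3: 1·2 + 5·74 = 372
D4: 1·4 + 5·181 = 909
D5: 1·5 + 5·389 = 1950
D6: 1·4 + 5·237 = 1189
D7: 1·7 + 5·203 = 1022
D8: 1·4 + 5·121 = 609
Lowest: D3 at 372.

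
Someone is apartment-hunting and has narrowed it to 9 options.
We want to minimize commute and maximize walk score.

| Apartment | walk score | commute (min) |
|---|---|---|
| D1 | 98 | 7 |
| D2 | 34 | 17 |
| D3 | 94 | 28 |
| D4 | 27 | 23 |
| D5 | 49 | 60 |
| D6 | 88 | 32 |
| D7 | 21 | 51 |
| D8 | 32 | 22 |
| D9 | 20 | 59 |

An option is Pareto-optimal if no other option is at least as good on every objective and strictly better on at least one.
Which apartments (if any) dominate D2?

D1: walk score 98≥34, commute 7≤17 — dominates D2.
Others (D3, D4, D5, D6, D7, D8, D9) are each worse than D2 on at least one objective.

D1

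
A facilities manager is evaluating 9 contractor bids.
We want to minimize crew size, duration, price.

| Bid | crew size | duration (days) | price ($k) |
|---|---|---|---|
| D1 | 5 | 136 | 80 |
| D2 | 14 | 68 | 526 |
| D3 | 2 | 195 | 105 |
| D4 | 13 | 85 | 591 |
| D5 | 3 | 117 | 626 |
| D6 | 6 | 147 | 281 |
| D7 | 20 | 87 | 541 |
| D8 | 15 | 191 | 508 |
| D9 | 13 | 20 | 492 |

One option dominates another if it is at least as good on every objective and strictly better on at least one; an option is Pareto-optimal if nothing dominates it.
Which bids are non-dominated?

D1: not dominated (best price).
D2: dominated by D9 (crew size 13≤14, duration 20≤68, price 492≤526).
D3: not dominated (best crew size).
D4: dominated by D9 (crew size 13≤13, duration 20≤85, price 492≤591).
D5: not dominated.
D6: dominated by D1 (crew size 5≤6, duration 136≤147, price 80≤281).
D7: dominated by D2 (crew size 14≤20, duration 68≤87, price 526≤541).
D8: dominated by D1 (crew size 5≤15, duration 136≤191, price 80≤508).
D9: not dominated (best duration).

D1, D3, D5, D9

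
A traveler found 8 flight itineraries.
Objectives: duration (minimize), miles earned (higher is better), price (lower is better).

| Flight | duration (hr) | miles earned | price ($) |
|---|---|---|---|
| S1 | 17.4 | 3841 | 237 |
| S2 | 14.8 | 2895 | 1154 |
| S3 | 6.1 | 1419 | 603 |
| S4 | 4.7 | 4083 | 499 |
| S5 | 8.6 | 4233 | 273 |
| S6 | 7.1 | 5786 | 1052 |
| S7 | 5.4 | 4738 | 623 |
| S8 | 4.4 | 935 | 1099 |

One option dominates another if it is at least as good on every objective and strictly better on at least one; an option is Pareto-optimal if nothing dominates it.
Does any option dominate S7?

S1: worse on duration (17.4 vs 5.4).
S2: worse on duration (14.8 vs 5.4).
S3: worse on duration (6.1 vs 5.4).
S4: worse on miles earned (4083 vs 4738).
S5: worse on duration (8.6 vs 5.4).
S6: worse on duration (7.1 vs 5.4).
S8: worse on miles earned (935 vs 4738).
No option is at least as good as S7 on every objective and strictly better on one.

No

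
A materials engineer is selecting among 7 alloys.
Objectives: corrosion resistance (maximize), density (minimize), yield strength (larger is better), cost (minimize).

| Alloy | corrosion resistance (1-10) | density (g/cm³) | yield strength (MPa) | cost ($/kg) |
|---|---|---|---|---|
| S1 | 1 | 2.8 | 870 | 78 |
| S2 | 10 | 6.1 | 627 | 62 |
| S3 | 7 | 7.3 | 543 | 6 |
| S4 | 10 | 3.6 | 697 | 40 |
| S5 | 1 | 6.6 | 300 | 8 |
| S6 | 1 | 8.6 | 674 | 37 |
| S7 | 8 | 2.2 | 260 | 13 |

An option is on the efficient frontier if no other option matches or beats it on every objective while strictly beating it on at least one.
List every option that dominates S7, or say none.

none

S1: worse on corrosion resistance (1 vs 8).
S2: worse on density (6.1 vs 2.2).
S3: worse on corrosion resistance (7 vs 8).
S4: worse on density (3.6 vs 2.2).
S5: worse on corrosion resistance (1 vs 8).
S6: worse on corrosion resistance (1 vs 8).
No option dominates S7.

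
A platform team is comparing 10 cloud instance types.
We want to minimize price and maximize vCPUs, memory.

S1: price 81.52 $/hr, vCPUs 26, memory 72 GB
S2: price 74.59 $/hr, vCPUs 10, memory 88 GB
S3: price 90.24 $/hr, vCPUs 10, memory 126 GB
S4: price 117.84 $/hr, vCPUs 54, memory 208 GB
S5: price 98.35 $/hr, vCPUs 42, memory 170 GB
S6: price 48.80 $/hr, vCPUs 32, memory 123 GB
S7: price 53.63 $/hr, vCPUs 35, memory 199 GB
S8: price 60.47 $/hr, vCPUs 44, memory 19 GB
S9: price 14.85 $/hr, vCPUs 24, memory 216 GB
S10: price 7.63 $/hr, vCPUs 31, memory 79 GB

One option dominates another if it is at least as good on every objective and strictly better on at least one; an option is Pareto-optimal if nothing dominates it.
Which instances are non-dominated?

S1: dominated by S6 (price 48.80≤81.52, vCPUs 32≥26, memory 123≥72).
S2: dominated by S6 (price 48.80≤74.59, vCPUs 32≥10, memory 123≥88).
S3: dominated by S7 (price 53.63≤90.24, vCPUs 35≥10, memory 199≥126).
S4: not dominated (best vCPUs).
S5: not dominated.
S6: not dominated.
S7: not dominated.
S8: not dominated.
S9: not dominated (best memory).
S10: not dominated (best price).

S4, S5, S6, S7, S8, S9, S10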